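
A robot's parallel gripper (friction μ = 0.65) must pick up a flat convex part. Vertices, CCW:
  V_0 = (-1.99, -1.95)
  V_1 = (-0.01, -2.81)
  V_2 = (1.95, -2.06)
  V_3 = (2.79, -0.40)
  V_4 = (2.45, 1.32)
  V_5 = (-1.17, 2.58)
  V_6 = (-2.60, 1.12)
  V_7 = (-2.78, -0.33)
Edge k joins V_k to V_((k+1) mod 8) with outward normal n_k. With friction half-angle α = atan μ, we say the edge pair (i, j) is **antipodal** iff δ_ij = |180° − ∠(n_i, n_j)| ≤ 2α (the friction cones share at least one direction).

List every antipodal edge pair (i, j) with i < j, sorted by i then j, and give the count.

count = 12; pairs: (0,3), (0,4), (1,4), (1,5), (1,6), (2,5), (2,6), (2,7), (3,5), (3,6), (3,7), (4,7)

α = atan 0.65 = 33.02°;  2α = 66.05°
n_0 = (-0.3984, -0.9172)
n_1 = (+0.3574, -0.9340)
n_2 = (+0.8923, -0.4515)
n_3 = (+0.9810, +0.1939)
n_4 = (+0.3287, +0.9444)
n_5 = (-0.7144, +0.6997)
n_6 = (-0.9924, +0.1232)
n_7 = (-0.8988, -0.4383)
  (0,1): δ = 135.58°  ·
  (0,2): δ = 93.36°  ·
  (0,3): δ = 55.34°  ✓
  (0,4): δ = 4.29°  ✓
  (0,5): δ = 69.07°  ·
  (0,6): δ = 106.40°  ·
  (0,7): δ = 139.47°  ·
  (1,2): δ = 137.78°  ·
  (1,3): δ = 99.76°  ·
  (1,4): δ = 40.13°  ✓
  (1,5): δ = 24.66°  ✓
  (1,6): δ = 61.98°  ✓
  (1,7): δ = 95.06°  ·
  (2,3): δ = 141.98°  ·
  (2,4): δ = 82.35°  ·
  (2,5): δ = 17.56°  ✓
  (2,6): δ = 19.76°  ✓
  (2,7): δ = 52.84°  ✓
  (3,4): δ = 120.37°  ·
  (3,5): δ = 55.59°  ✓
  (3,6): δ = 18.26°  ✓
  (3,7): δ = 14.81°  ✓
  (4,5): δ = 115.21°  ·
  (4,6): δ = 77.89°  ·
  (4,7): δ = 44.81°  ✓
  (5,6): δ = 142.67°  ·
  (5,7): δ = 109.60°  ·
  (6,7): δ = 146.93°  ·
antipodal pairs: 12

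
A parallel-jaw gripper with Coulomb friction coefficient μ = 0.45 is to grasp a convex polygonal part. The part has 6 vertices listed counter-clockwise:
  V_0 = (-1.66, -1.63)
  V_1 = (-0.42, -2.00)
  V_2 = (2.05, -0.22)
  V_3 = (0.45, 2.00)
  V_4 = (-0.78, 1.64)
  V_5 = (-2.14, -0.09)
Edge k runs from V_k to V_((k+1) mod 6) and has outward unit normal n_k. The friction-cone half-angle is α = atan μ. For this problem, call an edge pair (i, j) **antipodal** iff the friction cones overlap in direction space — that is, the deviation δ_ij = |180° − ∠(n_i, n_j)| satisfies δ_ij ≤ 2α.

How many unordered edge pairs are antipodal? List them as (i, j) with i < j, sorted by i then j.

count = 5; pairs: (0,2), (0,3), (1,3), (1,4), (2,5)

α = atan 0.45 = 24.23°;  2α = 48.46°
n_0 = (-0.2859, -0.9583)
n_1 = (+0.5847, -0.8113)
n_2 = (+0.8113, +0.5847)
n_3 = (-0.2809, +0.9597)
n_4 = (-0.7862, +0.6180)
n_5 = (-0.9547, -0.2976)
  (0,1): δ = 127.61°  ·
  (0,2): δ = 37.60°  ✓
  (0,3): δ = 32.93°  ✓
  (0,4): δ = 68.44°  ·
  (0,5): δ = 123.93°  ·
  (1,2): δ = 90.00°  ·
  (1,3): δ = 19.46°  ✓
  (1,4): δ = 16.05°  ✓
  (1,5): δ = 71.53°  ·
  (2,3): δ = 109.47°  ·
  (2,4): δ = 73.95°  ·
  (2,5): δ = 18.47°  ✓
  (3,4): δ = 144.49°  ·
  (3,5): δ = 89.00°  ·
  (4,5): δ = 124.52°  ·
antipodal pairs: 5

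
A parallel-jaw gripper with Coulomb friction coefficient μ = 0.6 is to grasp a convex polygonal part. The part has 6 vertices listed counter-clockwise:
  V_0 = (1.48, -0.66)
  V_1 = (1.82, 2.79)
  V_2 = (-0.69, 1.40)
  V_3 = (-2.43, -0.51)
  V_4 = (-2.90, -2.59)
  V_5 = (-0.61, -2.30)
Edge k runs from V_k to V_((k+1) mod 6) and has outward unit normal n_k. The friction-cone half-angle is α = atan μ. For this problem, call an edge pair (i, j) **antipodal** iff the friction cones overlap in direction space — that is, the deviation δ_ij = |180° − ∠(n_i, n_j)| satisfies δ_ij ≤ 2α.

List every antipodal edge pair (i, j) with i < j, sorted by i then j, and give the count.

count = 8; pairs: (0,1), (0,2), (0,3), (1,4), (1,5), (2,4), (2,5), (3,5)

α = atan 0.6 = 30.96°;  2α = 61.93°
n_0 = (+0.9952, -0.0981)
n_1 = (-0.4845, +0.8748)
n_2 = (-0.7392, +0.6734)
n_3 = (-0.9754, +0.2204)
n_4 = (+0.1256, -0.9921)
n_5 = (+0.6173, -0.7867)
  (0,1): δ = 55.39°  ✓
  (0,2): δ = 36.70°  ✓
  (0,3): δ = 7.10°  ✓
  (0,4): δ = 102.85°  ·
  (0,5): δ = 133.75°  ·
  (1,2): δ = 161.31°  ·
  (1,3): δ = 131.71°  ·
  (1,4): δ = 21.76°  ✓
  (1,5): δ = 9.14°  ✓
  (2,3): δ = 150.40°  ·
  (2,4): δ = 40.45°  ✓
  (2,5): δ = 9.55°  ✓
  (3,4): δ = 70.05°  ·
  (3,5): δ = 39.15°  ✓
  (4,5): δ = 149.10°  ·
antipodal pairs: 8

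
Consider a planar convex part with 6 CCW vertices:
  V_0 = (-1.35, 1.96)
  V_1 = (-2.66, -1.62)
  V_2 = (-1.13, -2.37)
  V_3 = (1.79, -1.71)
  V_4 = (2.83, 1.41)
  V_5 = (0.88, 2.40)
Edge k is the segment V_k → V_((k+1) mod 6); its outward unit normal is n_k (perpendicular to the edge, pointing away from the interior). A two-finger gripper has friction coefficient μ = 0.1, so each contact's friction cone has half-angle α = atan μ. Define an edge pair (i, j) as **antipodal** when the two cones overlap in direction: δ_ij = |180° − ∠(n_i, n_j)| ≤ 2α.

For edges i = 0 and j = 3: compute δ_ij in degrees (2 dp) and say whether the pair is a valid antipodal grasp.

δ = 1.66°, valid

α = atan 0.1 = 5.71°;  2α = 11.42°
edge 0: e_0 = (-1.31, -3.58);  n_0 = (-0.9391, +0.3436)
edge 3: e_3 = (+1.04, +3.12);  n_3 = (+0.9487, -0.3162)
∠(n_0, n_3) = 178.34°
δ = |180° − 178.34°| = 1.66°
1.66° ≤ 2α = 11.42°  →  valid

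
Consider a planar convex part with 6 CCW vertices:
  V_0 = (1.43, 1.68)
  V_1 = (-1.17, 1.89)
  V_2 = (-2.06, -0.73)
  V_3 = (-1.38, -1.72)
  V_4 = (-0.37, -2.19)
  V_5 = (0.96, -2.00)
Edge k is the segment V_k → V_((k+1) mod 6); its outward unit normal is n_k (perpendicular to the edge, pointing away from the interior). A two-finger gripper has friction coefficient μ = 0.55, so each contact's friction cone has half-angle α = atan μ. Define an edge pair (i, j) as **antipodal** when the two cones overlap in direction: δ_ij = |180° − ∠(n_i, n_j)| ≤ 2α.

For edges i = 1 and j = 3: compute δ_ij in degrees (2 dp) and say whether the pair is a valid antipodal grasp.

α = atan 0.55 = 28.81°;  2α = 57.62°
edge 1: e_1 = (-0.89, -2.62);  n_1 = (-0.9469, +0.3216)
edge 3: e_3 = (+1.01, -0.47);  n_3 = (-0.4219, -0.9066)
∠(n_1, n_3) = 83.81°
δ = |180° − 83.81°| = 96.19°
96.19° > 2α = 57.62°  →  invalid

δ = 96.19°, invalid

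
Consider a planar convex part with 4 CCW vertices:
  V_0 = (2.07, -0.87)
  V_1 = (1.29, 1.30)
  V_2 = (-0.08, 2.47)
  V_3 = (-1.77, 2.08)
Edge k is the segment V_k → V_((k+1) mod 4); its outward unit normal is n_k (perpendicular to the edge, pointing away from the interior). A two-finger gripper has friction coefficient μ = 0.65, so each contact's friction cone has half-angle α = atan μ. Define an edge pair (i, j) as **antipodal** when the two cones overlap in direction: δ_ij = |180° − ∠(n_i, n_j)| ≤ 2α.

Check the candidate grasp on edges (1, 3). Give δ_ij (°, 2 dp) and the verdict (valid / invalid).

δ = 2.97°, valid

α = atan 0.65 = 33.02°;  2α = 66.05°
edge 1: e_1 = (-1.37, +1.17);  n_1 = (+0.6494, +0.7604)
edge 3: e_3 = (+3.84, -2.95);  n_3 = (-0.6092, -0.7930)
∠(n_1, n_3) = 177.03°
δ = |180° − 177.03°| = 2.97°
2.97° ≤ 2α = 66.05°  →  valid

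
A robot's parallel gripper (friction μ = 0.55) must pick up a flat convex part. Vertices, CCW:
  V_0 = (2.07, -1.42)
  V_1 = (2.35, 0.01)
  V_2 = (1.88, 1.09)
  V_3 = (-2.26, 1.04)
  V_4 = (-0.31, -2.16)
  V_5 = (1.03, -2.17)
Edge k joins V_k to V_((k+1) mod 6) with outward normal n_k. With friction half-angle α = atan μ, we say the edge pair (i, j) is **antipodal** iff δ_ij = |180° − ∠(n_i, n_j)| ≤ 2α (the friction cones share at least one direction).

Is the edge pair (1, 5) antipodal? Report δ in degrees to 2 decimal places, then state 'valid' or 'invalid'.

δ = 102.28°, invalid

α = atan 0.55 = 28.81°;  2α = 57.62°
edge 1: e_1 = (-0.47, +1.08);  n_1 = (+0.9169, +0.3990)
edge 5: e_5 = (+1.04, +0.75);  n_5 = (+0.5849, -0.8111)
∠(n_1, n_5) = 77.72°
δ = |180° − 77.72°| = 102.28°
102.28° > 2α = 57.62°  →  invalid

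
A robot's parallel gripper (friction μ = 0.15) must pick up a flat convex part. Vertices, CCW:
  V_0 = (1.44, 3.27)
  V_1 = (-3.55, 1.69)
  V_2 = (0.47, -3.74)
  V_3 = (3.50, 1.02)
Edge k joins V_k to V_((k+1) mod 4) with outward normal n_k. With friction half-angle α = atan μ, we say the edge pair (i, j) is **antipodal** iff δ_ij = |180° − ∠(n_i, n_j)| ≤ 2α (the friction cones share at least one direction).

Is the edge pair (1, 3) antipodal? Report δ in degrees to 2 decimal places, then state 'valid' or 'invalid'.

α = atan 0.15 = 8.53°;  2α = 17.06°
edge 1: e_1 = (+4.02, -5.43);  n_1 = (-0.8037, -0.5950)
edge 3: e_3 = (-2.06, +2.25);  n_3 = (+0.7376, +0.6753)
∠(n_1, n_3) = 174.04°
δ = |180° − 174.04°| = 5.96°
5.96° ≤ 2α = 17.06°  →  valid

δ = 5.96°, valid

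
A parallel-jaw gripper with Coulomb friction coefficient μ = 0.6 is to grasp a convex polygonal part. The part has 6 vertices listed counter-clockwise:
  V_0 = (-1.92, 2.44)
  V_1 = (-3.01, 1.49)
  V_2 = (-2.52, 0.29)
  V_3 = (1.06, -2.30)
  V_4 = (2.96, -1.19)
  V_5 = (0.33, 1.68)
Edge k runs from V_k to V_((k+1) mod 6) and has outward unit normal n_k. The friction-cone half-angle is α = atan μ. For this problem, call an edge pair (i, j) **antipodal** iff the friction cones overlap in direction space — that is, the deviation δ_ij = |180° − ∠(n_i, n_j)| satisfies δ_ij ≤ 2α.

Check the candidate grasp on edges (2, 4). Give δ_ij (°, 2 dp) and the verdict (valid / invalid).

α = atan 0.6 = 30.96°;  2α = 61.93°
edge 2: e_2 = (+3.58, -2.59);  n_2 = (-0.5862, -0.8102)
edge 4: e_4 = (-2.63, +2.87);  n_4 = (+0.7373, +0.6756)
∠(n_2, n_4) = 168.39°
δ = |180° − 168.39°| = 11.61°
11.61° ≤ 2α = 61.93°  →  valid

δ = 11.61°, valid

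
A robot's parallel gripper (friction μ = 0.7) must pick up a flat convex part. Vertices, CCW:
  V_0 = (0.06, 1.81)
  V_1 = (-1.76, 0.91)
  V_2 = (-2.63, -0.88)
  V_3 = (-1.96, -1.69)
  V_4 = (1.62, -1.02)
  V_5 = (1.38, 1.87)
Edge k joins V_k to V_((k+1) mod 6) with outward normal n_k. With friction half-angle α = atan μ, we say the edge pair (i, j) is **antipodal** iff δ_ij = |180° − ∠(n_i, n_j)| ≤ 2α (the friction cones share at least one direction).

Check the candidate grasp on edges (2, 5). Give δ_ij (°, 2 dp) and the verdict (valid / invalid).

α = atan 0.7 = 34.99°;  2α = 69.98°
edge 2: e_2 = (+0.67, -0.81);  n_2 = (-0.7706, -0.6374)
edge 5: e_5 = (-1.32, -0.06);  n_5 = (-0.0454, +0.9990)
∠(n_2, n_5) = 126.99°
δ = |180° − 126.99°| = 53.01°
53.01° ≤ 2α = 69.98°  →  valid

δ = 53.01°, valid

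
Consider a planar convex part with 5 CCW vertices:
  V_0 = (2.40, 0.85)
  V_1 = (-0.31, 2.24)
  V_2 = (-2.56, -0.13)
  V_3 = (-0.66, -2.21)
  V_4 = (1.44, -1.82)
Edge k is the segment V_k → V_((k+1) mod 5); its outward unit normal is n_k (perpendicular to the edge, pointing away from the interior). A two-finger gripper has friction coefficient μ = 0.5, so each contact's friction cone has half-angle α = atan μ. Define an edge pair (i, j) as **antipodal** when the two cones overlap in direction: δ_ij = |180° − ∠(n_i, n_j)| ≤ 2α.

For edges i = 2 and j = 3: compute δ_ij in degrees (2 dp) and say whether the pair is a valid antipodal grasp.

δ = 121.89°, invalid

α = atan 0.5 = 26.57°;  2α = 53.13°
edge 2: e_2 = (+1.90, -2.08);  n_2 = (-0.7383, -0.6744)
edge 3: e_3 = (+2.10, +0.39);  n_3 = (+0.1826, -0.9832)
∠(n_2, n_3) = 58.11°
δ = |180° − 58.11°| = 121.89°
121.89° > 2α = 53.13°  →  invalid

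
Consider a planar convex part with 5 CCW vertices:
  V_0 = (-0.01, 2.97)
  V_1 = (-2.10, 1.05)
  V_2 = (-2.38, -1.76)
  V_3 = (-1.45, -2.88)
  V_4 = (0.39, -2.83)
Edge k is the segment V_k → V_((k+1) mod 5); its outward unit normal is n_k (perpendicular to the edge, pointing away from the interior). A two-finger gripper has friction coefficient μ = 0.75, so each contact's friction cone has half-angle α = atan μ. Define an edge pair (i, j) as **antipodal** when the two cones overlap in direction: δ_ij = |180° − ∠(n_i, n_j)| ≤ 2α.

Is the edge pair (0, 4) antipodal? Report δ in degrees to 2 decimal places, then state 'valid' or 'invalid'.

δ = 51.37°, valid

α = atan 0.75 = 36.87°;  2α = 73.74°
edge 0: e_0 = (-2.09, -1.92);  n_0 = (-0.6765, +0.7364)
edge 4: e_4 = (-0.40, +5.80);  n_4 = (+0.9976, +0.0688)
∠(n_0, n_4) = 128.63°
δ = |180° − 128.63°| = 51.37°
51.37° ≤ 2α = 73.74°  →  valid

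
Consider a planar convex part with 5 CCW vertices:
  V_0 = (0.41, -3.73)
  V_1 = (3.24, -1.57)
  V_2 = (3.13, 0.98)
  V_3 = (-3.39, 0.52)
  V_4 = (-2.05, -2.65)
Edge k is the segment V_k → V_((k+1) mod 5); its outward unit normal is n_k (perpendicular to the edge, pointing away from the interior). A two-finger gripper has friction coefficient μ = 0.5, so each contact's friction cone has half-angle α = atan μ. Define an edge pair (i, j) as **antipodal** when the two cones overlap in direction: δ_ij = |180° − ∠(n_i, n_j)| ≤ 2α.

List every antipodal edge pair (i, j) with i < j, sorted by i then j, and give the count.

α = atan 0.5 = 26.57°;  2α = 53.13°
n_0 = (+0.6067, -0.7949)
n_1 = (+0.9991, +0.0431)
n_2 = (-0.0704, +0.9975)
n_3 = (-0.9211, -0.3894)
n_4 = (-0.4020, -0.9156)
  (0,1): δ = 124.88°  ·
  (0,2): δ = 33.32°  ✓
  (0,3): δ = 75.56°  ·
  (0,4): δ = 118.94°  ·
  (1,2): δ = 88.43°  ·
  (1,3): δ = 20.44°  ✓
  (1,4): δ = 63.83°  ·
  (2,3): δ = 71.12°  ·
  (2,4): δ = 27.74°  ✓
  (3,4): δ = 136.62°  ·
antipodal pairs: 3

count = 3; pairs: (0,2), (1,3), (2,4)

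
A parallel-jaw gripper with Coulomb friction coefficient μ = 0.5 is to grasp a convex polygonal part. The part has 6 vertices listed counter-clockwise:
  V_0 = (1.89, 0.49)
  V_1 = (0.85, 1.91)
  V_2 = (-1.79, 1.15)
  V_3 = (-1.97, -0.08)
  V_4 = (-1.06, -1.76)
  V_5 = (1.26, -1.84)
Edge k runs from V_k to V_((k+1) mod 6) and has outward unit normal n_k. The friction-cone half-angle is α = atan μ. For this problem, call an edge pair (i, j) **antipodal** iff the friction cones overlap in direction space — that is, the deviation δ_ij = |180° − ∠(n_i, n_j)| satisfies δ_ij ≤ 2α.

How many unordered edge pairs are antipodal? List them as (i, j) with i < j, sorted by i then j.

α = atan 0.5 = 26.57°;  2α = 53.13°
n_0 = (+0.8068, +0.5909)
n_1 = (-0.2766, +0.9610)
n_2 = (-0.9895, +0.1448)
n_3 = (-0.8793, -0.4763)
n_4 = (-0.0345, -0.9994)
n_5 = (+0.9653, -0.2610)
  (0,1): δ = 110.16°  ·
  (0,2): δ = 44.54°  ✓
  (0,3): δ = 7.78°  ✓
  (0,4): δ = 51.81°  ✓
  (0,5): δ = 128.65°  ·
  (1,2): δ = 114.39°  ·
  (1,3): δ = 77.62°  ·
  (1,4): δ = 18.03°  ✓
  (1,5): δ = 58.81°  ·
  (2,3): δ = 143.23°  ·
  (2,4): δ = 83.65°  ·
  (2,5): δ = 6.80°  ✓
  (3,4): δ = 120.42°  ·
  (3,5): δ = 43.57°  ✓
  (4,5): δ = 103.16°  ·
antipodal pairs: 6

count = 6; pairs: (0,2), (0,3), (0,4), (1,4), (2,5), (3,5)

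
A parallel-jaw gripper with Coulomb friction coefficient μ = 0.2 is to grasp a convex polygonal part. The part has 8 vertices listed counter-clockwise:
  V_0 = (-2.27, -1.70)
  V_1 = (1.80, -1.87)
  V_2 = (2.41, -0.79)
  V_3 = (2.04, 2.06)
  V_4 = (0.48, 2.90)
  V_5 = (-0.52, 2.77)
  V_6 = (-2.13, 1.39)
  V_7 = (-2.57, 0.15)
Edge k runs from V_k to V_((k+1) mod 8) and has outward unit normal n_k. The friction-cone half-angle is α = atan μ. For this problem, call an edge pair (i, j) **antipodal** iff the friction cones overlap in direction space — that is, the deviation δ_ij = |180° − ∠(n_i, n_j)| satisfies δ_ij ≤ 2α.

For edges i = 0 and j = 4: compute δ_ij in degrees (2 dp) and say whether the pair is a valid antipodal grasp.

δ = 9.80°, valid

α = atan 0.2 = 11.31°;  2α = 22.62°
edge 0: e_0 = (+4.07, -0.17);  n_0 = (-0.0417, -0.9991)
edge 4: e_4 = (-1.00, -0.13);  n_4 = (-0.1289, +0.9917)
∠(n_0, n_4) = 170.20°
δ = |180° − 170.20°| = 9.80°
9.80° ≤ 2α = 22.62°  →  valid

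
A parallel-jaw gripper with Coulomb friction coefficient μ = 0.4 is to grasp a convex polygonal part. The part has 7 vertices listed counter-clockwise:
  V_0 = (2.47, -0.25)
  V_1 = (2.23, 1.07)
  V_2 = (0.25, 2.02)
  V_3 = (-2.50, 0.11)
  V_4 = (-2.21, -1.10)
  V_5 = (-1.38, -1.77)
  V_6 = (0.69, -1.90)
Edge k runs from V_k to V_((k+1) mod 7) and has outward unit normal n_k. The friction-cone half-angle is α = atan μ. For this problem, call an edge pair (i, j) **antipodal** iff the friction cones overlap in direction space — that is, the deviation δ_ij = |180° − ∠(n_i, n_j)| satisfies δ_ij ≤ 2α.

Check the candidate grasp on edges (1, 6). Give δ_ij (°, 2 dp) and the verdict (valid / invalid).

α = atan 0.4 = 21.80°;  2α = 43.60°
edge 1: e_1 = (-1.98, +0.95);  n_1 = (+0.4326, +0.9016)
edge 6: e_6 = (+1.78, +1.65);  n_6 = (+0.6798, -0.7334)
∠(n_1, n_6) = 111.54°
δ = |180° − 111.54°| = 68.46°
68.46° > 2α = 43.60°  →  invalid

δ = 68.46°, invalid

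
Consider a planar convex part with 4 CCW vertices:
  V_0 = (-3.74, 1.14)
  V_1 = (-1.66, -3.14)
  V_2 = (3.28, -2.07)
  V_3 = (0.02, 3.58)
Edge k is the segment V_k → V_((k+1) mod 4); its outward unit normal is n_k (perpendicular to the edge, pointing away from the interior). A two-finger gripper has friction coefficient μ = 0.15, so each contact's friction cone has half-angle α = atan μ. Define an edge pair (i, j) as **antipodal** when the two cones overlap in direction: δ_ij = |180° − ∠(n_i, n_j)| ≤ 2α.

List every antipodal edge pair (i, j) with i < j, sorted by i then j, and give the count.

α = atan 0.15 = 8.53°;  2α = 17.06°
n_0 = (-0.8994, -0.4371)
n_1 = (+0.2117, -0.9773)
n_2 = (+0.8662, +0.4998)
n_3 = (-0.5444, +0.8389)
  (0,1): δ = 103.70°  ·
  (0,2): δ = 4.07°  ✓
  (0,3): δ = 97.06°  ·
  (1,2): δ = 72.24°  ·
  (1,3): δ = 20.76°  ·
  (2,3): δ = 87.00°  ·
antipodal pairs: 1

count = 1; pairs: (0,2)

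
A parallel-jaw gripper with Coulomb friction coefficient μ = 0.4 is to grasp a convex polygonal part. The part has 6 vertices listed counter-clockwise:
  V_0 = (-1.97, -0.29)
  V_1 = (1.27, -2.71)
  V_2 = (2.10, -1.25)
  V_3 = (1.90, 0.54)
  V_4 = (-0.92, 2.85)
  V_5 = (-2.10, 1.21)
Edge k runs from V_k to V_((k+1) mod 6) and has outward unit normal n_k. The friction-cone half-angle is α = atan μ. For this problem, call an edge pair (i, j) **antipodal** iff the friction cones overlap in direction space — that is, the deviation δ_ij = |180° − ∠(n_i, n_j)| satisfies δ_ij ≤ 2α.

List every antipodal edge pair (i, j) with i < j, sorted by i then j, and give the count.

count = 5; pairs: (0,3), (1,4), (1,5), (2,4), (2,5)

α = atan 0.4 = 21.80°;  2α = 43.60°
n_0 = (-0.5984, -0.8012)
n_1 = (+0.8693, -0.4942)
n_2 = (+0.9938, +0.1110)
n_3 = (+0.6337, +0.7736)
n_4 = (-0.8117, +0.5840)
n_5 = (-0.9963, -0.0863)
  (0,1): δ = 82.86°  ·
  (0,2): δ = 46.87°  ·
  (0,3): δ = 2.57°  ✓
  (0,4): δ = 91.02°  ·
  (0,5): δ = 131.71°  ·
  (1,2): δ = 144.01°  ·
  (1,3): δ = 99.70°  ·
  (1,4): δ = 6.12°  ✓
  (1,5): δ = 34.57°  ✓
  (2,3): δ = 135.70°  ·
  (2,4): δ = 42.11°  ✓
  (2,5): δ = 1.42°  ✓
  (3,4): δ = 86.41°  ·
  (3,5): δ = 45.72°  ·
  (4,5): δ = 139.31°  ·
antipodal pairs: 5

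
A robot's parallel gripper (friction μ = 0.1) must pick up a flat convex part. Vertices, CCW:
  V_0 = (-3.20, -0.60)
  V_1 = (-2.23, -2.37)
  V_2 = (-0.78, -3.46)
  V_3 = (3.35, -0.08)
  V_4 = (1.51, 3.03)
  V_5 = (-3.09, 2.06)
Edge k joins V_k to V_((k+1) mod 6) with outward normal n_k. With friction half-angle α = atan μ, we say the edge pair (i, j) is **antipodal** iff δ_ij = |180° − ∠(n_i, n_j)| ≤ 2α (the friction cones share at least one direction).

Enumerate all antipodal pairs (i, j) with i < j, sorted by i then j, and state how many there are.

α = atan 0.1 = 5.71°;  2α = 11.42°
n_0 = (-0.8769, -0.4806)
n_1 = (-0.6009, -0.7993)
n_2 = (+0.6333, -0.7739)
n_3 = (+0.8607, +0.5092)
n_4 = (-0.2063, +0.9785)
n_5 = (-0.9991, +0.0413)
  (0,1): δ = 155.66°  ·
  (0,2): δ = 79.43°  ·
  (0,3): δ = 1.89°  ✓
  (0,4): δ = 73.18°  ·
  (0,5): δ = 148.91°  ·
  (1,2): δ = 103.77°  ·
  (1,3): δ = 22.46°  ·
  (1,4): δ = 48.84°  ·
  (1,5): δ = 124.57°  ·
  (2,3): δ = 98.69°  ·
  (2,4): δ = 27.39°  ·
  (2,5): δ = 48.34°  ·
  (3,4): δ = 108.70°  ·
  (3,5): δ = 32.98°  ·
  (4,5): δ = 104.28°  ·
antipodal pairs: 1

count = 1; pairs: (0,3)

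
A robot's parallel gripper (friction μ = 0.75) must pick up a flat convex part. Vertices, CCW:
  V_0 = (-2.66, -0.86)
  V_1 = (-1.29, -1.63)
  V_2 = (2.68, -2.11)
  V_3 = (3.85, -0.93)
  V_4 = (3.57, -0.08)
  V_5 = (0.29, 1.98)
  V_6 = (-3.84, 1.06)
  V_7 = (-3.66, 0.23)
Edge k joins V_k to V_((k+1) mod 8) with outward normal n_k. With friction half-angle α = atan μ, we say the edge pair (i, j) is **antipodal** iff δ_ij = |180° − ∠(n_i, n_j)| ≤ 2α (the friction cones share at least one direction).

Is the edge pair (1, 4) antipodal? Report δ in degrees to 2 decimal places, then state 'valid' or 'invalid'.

δ = 25.24°, valid

α = atan 0.75 = 36.87°;  2α = 73.74°
edge 1: e_1 = (+3.97, -0.48);  n_1 = (-0.1200, -0.9928)
edge 4: e_4 = (-3.28, +2.06);  n_4 = (+0.5319, +0.8468)
∠(n_1, n_4) = 154.76°
δ = |180° − 154.76°| = 25.24°
25.24° ≤ 2α = 73.74°  →  valid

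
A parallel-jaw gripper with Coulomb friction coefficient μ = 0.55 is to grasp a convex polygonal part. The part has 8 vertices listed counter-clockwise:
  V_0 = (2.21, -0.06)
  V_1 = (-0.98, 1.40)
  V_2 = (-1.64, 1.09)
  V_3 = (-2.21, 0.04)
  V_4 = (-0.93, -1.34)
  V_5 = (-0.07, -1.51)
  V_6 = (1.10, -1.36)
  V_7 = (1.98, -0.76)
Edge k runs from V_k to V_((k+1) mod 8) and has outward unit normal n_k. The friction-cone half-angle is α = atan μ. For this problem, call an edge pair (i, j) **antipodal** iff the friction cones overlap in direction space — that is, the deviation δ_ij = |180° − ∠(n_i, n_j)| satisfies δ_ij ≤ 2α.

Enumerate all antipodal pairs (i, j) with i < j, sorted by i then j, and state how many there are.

α = atan 0.55 = 28.81°;  2α = 57.62°
n_0 = (+0.4162, +0.9093)
n_1 = (-0.4251, +0.9051)
n_2 = (-0.8789, +0.4771)
n_3 = (-0.7332, -0.6800)
n_4 = (-0.1939, -0.9810)
n_5 = (+0.1272, -0.9919)
n_6 = (+0.5633, -0.8262)
n_7 = (+0.9500, -0.3122)
  (0,1): δ = 130.25°  ·
  (0,2): δ = 93.90°  ·
  (0,3): δ = 22.56°  ✓
  (0,4): δ = 13.41°  ✓
  (0,5): δ = 31.90°  ✓
  (0,6): δ = 58.88°  ·
  (0,7): δ = 96.40°  ·
  (1,2): δ = 143.65°  ·
  (1,3): δ = 72.31°  ·
  (1,4): δ = 36.34°  ✓
  (1,5): δ = 17.85°  ✓
  (1,6): δ = 9.13°  ✓
  (1,7): δ = 46.65°  ✓
  (2,3): δ = 108.66°  ·
  (2,4): δ = 72.69°  ·
  (2,5): δ = 54.20°  ✓
  (2,6): δ = 27.22°  ✓
  (2,7): δ = 10.31°  ✓
  (3,4): δ = 144.03°  ·
  (3,5): δ = 125.54°  ·
  (3,6): δ = 98.56°  ·
  (3,7): δ = 61.04°  ·
  (4,5): δ = 161.51°  ·
  (4,6): δ = 134.53°  ·
  (4,7): δ = 97.01°  ·
  (5,6): δ = 153.02°  ·
  (5,7): δ = 115.49°  ·
  (6,7): δ = 142.48°  ·
antipodal pairs: 10

count = 10; pairs: (0,3), (0,4), (0,5), (1,4), (1,5), (1,6), (1,7), (2,5), (2,6), (2,7)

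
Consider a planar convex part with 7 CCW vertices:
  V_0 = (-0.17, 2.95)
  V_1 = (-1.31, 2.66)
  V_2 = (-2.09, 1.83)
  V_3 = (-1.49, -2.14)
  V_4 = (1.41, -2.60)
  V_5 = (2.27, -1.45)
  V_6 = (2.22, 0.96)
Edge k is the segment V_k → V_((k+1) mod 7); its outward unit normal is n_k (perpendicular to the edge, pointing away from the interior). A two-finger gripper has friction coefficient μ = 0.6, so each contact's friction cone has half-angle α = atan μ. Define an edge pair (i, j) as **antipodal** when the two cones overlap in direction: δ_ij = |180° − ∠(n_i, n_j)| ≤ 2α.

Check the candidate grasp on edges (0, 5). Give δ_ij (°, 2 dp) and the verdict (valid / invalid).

δ = 76.92°, invalid

α = atan 0.6 = 30.96°;  2α = 61.93°
edge 0: e_0 = (-1.14, -0.29);  n_0 = (-0.2465, +0.9691)
edge 5: e_5 = (-0.05, +2.41);  n_5 = (+0.9998, +0.0207)
∠(n_0, n_5) = 103.08°
δ = |180° − 103.08°| = 76.92°
76.92° > 2α = 61.93°  →  invalid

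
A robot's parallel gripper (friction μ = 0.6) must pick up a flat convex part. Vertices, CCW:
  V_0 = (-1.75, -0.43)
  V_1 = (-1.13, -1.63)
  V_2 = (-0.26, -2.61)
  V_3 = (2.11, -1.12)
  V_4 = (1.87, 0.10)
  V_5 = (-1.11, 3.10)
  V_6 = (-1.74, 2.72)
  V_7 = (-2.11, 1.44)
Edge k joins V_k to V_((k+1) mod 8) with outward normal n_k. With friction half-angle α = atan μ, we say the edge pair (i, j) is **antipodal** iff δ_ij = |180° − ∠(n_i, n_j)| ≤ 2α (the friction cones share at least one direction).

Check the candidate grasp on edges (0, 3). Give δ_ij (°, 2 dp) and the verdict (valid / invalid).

α = atan 0.6 = 30.96°;  2α = 61.93°
edge 0: e_0 = (+0.62, -1.20);  n_0 = (-0.8884, -0.4590)
edge 3: e_3 = (-0.24, +1.22);  n_3 = (+0.9812, +0.1930)
∠(n_0, n_3) = 163.81°
δ = |180° − 163.81°| = 16.19°
16.19° ≤ 2α = 61.93°  →  valid

δ = 16.19°, valid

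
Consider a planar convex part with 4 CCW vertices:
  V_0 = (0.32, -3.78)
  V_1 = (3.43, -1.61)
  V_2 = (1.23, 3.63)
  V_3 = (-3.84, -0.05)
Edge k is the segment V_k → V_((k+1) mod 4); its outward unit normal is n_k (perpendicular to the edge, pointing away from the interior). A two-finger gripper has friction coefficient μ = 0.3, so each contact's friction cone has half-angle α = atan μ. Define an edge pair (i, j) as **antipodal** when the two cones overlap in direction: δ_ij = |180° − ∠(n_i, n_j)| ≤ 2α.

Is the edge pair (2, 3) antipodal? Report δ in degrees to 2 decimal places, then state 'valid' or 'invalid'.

δ = 77.85°, invalid

α = atan 0.3 = 16.70°;  2α = 33.40°
edge 2: e_2 = (-5.07, -3.68);  n_2 = (-0.5874, +0.8093)
edge 3: e_3 = (+4.16, -3.73);  n_3 = (-0.6676, -0.7445)
∠(n_2, n_3) = 102.15°
δ = |180° − 102.15°| = 77.85°
77.85° > 2α = 33.40°  →  invalid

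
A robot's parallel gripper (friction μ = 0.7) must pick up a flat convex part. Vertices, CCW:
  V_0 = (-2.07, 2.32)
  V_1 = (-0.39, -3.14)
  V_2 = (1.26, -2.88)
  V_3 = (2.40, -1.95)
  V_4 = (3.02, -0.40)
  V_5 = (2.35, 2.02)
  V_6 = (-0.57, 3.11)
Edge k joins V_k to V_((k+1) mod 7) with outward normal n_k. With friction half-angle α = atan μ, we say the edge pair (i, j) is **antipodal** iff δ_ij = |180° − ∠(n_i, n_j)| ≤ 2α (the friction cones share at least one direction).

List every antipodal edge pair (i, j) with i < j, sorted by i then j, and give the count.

α = atan 0.7 = 34.99°;  2α = 69.98°
n_0 = (-0.9558, -0.2941)
n_1 = (+0.1557, -0.9878)
n_2 = (+0.6321, -0.7749)
n_3 = (+0.9285, -0.3714)
n_4 = (+0.9637, +0.2668)
n_5 = (+0.3497, +0.9369)
n_6 = (-0.4660, +0.8848)
  (0,1): δ = 98.15°  ·
  (0,2): δ = 67.90°  ✓
  (0,3): δ = 38.90°  ✓
  (0,4): δ = 1.63°  ✓
  (0,5): δ = 52.43°  ✓
  (0,6): δ = 100.67°  ·
  (1,2): δ = 149.75°  ·
  (1,3): δ = 120.76°  ·
  (1,4): δ = 83.48°  ·
  (1,5): δ = 29.42°  ✓
  (1,6): δ = 18.82°  ✓
  (2,3): δ = 151.01°  ·
  (2,4): δ = 113.73°  ·
  (2,5): δ = 59.68°  ✓
  (2,6): δ = 11.43°  ✓
  (3,4): δ = 142.72°  ·
  (3,5): δ = 88.67°  ·
  (3,6): δ = 40.42°  ✓
  (4,5): δ = 125.95°  ·
  (4,6): δ = 77.70°  ·
  (5,6): δ = 131.76°  ·
antipodal pairs: 9

count = 9; pairs: (0,2), (0,3), (0,4), (0,5), (1,5), (1,6), (2,5), (2,6), (3,6)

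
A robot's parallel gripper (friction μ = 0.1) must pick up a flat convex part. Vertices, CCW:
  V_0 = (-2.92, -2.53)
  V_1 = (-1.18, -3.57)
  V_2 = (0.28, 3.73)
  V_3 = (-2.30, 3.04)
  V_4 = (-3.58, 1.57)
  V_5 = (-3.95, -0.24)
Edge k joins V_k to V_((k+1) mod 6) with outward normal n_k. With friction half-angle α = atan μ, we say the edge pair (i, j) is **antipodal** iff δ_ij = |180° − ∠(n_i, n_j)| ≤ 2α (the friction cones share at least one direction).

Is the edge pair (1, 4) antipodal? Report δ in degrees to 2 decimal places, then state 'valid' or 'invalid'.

α = atan 0.1 = 5.71°;  2α = 11.42°
edge 1: e_1 = (+1.46, +7.30);  n_1 = (+0.9806, -0.1961)
edge 4: e_4 = (-0.37, -1.81);  n_4 = (-0.9797, +0.2003)
∠(n_1, n_4) = 179.76°
δ = |180° − 179.76°| = 0.24°
0.24° ≤ 2α = 11.42°  →  valid

δ = 0.24°, valid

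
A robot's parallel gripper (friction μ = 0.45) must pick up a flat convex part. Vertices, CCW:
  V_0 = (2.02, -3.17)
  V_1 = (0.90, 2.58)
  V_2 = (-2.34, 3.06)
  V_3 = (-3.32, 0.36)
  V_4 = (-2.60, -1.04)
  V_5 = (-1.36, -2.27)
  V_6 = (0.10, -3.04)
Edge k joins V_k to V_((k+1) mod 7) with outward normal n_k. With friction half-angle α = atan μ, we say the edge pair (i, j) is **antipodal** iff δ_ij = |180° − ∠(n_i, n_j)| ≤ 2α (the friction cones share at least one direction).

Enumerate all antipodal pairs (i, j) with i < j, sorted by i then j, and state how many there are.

α = atan 0.45 = 24.23°;  2α = 48.46°
n_0 = (+0.9816, +0.1912)
n_1 = (+0.1465, +0.9892)
n_2 = (-0.9400, +0.3412)
n_3 = (-0.8893, -0.4573)
n_4 = (-0.7042, -0.7100)
n_5 = (-0.4665, -0.8845)
n_6 = (-0.0676, -0.9977)
  (0,1): δ = 109.45°  ·
  (0,2): δ = 30.97°  ✓
  (0,3): δ = 16.19°  ✓
  (0,4): δ = 34.21°  ✓
  (0,5): δ = 51.17°  ·
  (0,6): δ = 75.10°  ·
  (1,2): δ = 101.52°  ·
  (1,3): δ = 54.36°  ·
  (1,4): δ = 36.34°  ✓
  (1,5): δ = 19.38°  ✓
  (1,6): δ = 4.55°  ✓
  (2,3): δ = 132.83°  ·
  (2,4): δ = 114.82°  ·
  (2,5): δ = 97.86°  ·
  (2,6): δ = 73.92°  ·
  (3,4): δ = 161.98°  ·
  (3,5): δ = 145.02°  ·
  (3,6): δ = 121.09°  ·
  (4,5): δ = 163.04°  ·
  (4,6): δ = 139.11°  ·
  (5,6): δ = 156.07°  ·
antipodal pairs: 6

count = 6; pairs: (0,2), (0,3), (0,4), (1,4), (1,5), (1,6)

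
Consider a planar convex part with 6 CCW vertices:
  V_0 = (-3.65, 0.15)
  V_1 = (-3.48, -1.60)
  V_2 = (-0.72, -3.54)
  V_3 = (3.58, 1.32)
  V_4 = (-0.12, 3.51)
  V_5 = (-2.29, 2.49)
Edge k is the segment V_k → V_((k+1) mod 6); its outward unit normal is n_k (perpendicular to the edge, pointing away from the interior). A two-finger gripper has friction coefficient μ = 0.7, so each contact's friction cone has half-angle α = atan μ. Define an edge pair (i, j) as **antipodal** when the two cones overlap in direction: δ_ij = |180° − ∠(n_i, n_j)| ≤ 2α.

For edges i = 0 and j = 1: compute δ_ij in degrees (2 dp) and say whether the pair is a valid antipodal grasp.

α = atan 0.7 = 34.99°;  2α = 69.98°
edge 0: e_0 = (+0.17, -1.75);  n_0 = (-0.9953, -0.0967)
edge 1: e_1 = (+2.76, -1.94);  n_1 = (-0.5751, -0.8181)
∠(n_0, n_1) = 49.35°
δ = |180° − 49.35°| = 130.65°
130.65° > 2α = 69.98°  →  invalid

δ = 130.65°, invalid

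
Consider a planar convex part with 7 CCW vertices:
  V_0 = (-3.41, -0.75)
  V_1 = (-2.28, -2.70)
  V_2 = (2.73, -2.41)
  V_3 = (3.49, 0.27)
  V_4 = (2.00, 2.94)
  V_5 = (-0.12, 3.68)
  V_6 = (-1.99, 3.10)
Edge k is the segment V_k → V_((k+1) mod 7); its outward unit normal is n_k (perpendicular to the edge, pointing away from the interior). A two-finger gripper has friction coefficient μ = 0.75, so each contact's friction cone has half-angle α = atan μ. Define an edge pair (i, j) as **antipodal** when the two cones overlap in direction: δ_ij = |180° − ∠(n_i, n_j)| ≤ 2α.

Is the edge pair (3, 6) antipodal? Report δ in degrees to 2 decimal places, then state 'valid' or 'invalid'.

α = atan 0.75 = 36.87°;  2α = 73.74°
edge 3: e_3 = (-1.49, +2.67);  n_3 = (+0.8732, +0.4873)
edge 6: e_6 = (-1.42, -3.85);  n_6 = (-0.9382, +0.3460)
∠(n_3, n_6) = 130.59°
δ = |180° − 130.59°| = 49.41°
49.41° ≤ 2α = 73.74°  →  valid

δ = 49.41°, valid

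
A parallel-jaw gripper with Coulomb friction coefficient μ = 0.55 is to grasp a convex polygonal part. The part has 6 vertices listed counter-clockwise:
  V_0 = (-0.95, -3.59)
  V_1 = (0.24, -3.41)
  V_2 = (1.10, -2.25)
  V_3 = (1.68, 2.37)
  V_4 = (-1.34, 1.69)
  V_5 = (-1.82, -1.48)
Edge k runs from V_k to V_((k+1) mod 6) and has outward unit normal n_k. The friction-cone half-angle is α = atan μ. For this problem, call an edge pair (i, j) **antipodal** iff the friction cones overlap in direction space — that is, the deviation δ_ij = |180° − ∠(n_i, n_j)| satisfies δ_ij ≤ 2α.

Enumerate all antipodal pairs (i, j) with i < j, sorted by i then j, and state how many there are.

α = atan 0.55 = 28.81°;  2α = 57.62°
n_0 = (+0.1496, -0.9888)
n_1 = (+0.8033, -0.5956)
n_2 = (+0.9922, -0.1246)
n_3 = (-0.2197, +0.9756)
n_4 = (-0.9887, +0.1497)
n_5 = (-0.9245, -0.3812)
  (0,1): δ = 135.15°  ·
  (0,2): δ = 105.76°  ·
  (0,3): δ = 4.09°  ✓
  (0,4): δ = 72.79°  ·
  (0,5): δ = 103.81°  ·
  (1,2): δ = 150.60°  ·
  (1,3): δ = 40.76°  ✓
  (1,4): δ = 27.94°  ✓
  (1,5): δ = 58.96°  ·
  (2,3): δ = 70.16°  ·
  (2,4): δ = 1.45°  ✓
  (2,5): δ = 29.56°  ✓
  (3,4): δ = 111.30°  ·
  (3,5): δ = 80.28°  ·
  (4,5): δ = 148.98°  ·
antipodal pairs: 5

count = 5; pairs: (0,3), (1,3), (1,4), (2,4), (2,5)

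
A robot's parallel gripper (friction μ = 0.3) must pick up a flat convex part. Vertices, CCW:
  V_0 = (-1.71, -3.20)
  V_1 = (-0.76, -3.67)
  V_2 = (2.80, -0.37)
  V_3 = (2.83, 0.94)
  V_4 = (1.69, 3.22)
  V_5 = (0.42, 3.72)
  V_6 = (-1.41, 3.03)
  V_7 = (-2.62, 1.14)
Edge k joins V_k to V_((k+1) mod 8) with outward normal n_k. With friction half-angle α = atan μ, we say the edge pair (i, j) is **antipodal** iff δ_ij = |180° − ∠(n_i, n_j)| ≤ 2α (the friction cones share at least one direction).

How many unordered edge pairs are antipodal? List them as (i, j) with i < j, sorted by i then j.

count = 6; pairs: (0,4), (1,5), (1,6), (2,6), (2,7), (3,7)

α = atan 0.3 = 16.70°;  2α = 33.40°
n_0 = (-0.4434, -0.8963)
n_1 = (+0.6798, -0.7334)
n_2 = (+0.9997, -0.0229)
n_3 = (+0.8944, +0.4472)
n_4 = (+0.3663, +0.9305)
n_5 = (-0.3528, +0.9357)
n_6 = (-0.8422, +0.5392)
n_7 = (-0.9787, -0.2052)
  (0,1): δ = 110.85°  ·
  (0,2): δ = 64.99°  ·
  (0,3): δ = 37.11°  ·
  (0,4): δ = 4.83°  ✓
  (0,5): δ = 46.98°  ·
  (0,6): δ = 83.70°  ·
  (0,7): δ = 128.17°  ·
  (1,2): δ = 134.14°  ·
  (1,3): δ = 106.26°  ·
  (1,4): δ = 64.32°  ·
  (1,5): δ = 22.17°  ✓
  (1,6): δ = 14.54°  ✓
  (1,7): δ = 59.01°  ·
  (2,3): δ = 152.12°  ·
  (2,4): δ = 110.18°  ·
  (2,5): δ = 68.03°  ·
  (2,6): δ = 31.32°  ✓
  (2,7): δ = 13.15°  ✓
  (3,4): δ = 138.05°  ·
  (3,5): δ = 95.91°  ·
  (3,6): δ = 59.19°  ·
  (3,7): δ = 14.72°  ✓
  (4,5): δ = 137.85°  ·
  (4,6): δ = 101.14°  ·
  (4,7): δ = 56.67°  ·
  (5,6): δ = 143.29°  ·
  (5,7): δ = 98.82°  ·
  (6,7): δ = 135.53°  ·
antipodal pairs: 6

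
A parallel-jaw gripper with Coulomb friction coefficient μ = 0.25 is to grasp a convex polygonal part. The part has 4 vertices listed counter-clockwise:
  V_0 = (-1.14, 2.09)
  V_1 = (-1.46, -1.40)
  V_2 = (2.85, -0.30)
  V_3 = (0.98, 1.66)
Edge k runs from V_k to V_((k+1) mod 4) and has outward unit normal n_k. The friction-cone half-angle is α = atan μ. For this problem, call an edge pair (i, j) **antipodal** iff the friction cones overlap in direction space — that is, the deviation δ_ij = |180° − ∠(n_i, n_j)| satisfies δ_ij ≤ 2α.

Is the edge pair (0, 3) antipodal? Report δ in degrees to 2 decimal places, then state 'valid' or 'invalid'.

δ = 83.77°, invalid

α = atan 0.25 = 14.04°;  2α = 28.07°
edge 0: e_0 = (-0.32, -3.49);  n_0 = (-0.9958, +0.0913)
edge 3: e_3 = (-2.12, +0.43);  n_3 = (+0.1988, +0.9800)
∠(n_0, n_3) = 96.23°
δ = |180° − 96.23°| = 83.77°
83.77° > 2α = 28.07°  →  invalid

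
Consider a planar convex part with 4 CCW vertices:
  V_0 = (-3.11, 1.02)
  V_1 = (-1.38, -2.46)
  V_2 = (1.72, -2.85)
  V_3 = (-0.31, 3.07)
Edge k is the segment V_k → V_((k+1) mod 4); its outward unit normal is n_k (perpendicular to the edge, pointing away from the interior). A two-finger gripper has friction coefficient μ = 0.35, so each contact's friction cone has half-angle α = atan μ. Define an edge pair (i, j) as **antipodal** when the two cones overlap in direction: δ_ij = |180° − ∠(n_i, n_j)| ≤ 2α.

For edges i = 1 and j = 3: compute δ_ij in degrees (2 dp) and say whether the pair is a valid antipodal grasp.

α = atan 0.35 = 19.29°;  2α = 38.58°
edge 1: e_1 = (+3.10, -0.39);  n_1 = (-0.1248, -0.9922)
edge 3: e_3 = (-2.80, -2.05);  n_3 = (-0.5907, +0.8069)
∠(n_1, n_3) = 136.62°
δ = |180° − 136.62°| = 43.38°
43.38° > 2α = 38.58°  →  invalid

δ = 43.38°, invalid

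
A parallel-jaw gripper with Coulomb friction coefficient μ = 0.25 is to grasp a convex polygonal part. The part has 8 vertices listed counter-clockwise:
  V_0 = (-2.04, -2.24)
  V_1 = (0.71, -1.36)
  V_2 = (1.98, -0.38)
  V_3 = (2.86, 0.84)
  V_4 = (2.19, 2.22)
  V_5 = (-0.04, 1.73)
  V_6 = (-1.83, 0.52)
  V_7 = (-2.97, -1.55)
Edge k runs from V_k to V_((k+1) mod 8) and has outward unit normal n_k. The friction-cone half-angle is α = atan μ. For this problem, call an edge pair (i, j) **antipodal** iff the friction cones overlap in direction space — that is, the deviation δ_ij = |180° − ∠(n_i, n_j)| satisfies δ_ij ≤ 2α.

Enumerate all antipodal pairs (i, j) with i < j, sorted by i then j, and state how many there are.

count = 8; pairs: (0,4), (0,5), (1,4), (1,5), (1,6), (2,5), (2,6), (3,7)

α = atan 0.25 = 14.04°;  2α = 28.07°
n_0 = (+0.3048, -0.9524)
n_1 = (+0.6109, -0.7917)
n_2 = (+0.8110, -0.5850)
n_3 = (+0.8996, +0.4368)
n_4 = (-0.2146, +0.9767)
n_5 = (-0.5600, +0.8285)
n_6 = (-0.8759, +0.4824)
n_7 = (-0.5958, -0.8031)
  (0,1): δ = 160.09°  ·
  (0,2): δ = 143.55°  ·
  (0,3): δ = 81.85°  ·
  (0,4): δ = 5.35°  ✓
  (0,5): δ = 16.31°  ✓
  (0,6): δ = 43.41°  ·
  (0,7): δ = 125.68°  ·
  (1,2): δ = 163.46°  ·
  (1,3): δ = 101.76°  ·
  (1,4): δ = 25.26°  ✓
  (1,5): δ = 3.60°  ✓
  (1,6): δ = 23.50°  ✓
  (1,7): δ = 105.77°  ·
  (2,3): δ = 118.30°  ·
  (2,4): δ = 41.80°  ·
  (2,5): δ = 20.14°  ✓
  (2,6): δ = 6.96°  ✓
  (2,7): δ = 89.23°  ·
  (3,4): δ = 103.50°  ·
  (3,5): δ = 81.84°  ·
  (3,6): δ = 54.74°  ·
  (3,7): δ = 27.53°  ✓
  (4,5): δ = 158.33°  ·
  (4,6): δ = 131.24°  ·
  (4,7): δ = 48.97°  ·
  (5,6): δ = 152.90°  ·
  (5,7): δ = 70.63°  ·
  (6,7): δ = 97.73°  ·
antipodal pairs: 8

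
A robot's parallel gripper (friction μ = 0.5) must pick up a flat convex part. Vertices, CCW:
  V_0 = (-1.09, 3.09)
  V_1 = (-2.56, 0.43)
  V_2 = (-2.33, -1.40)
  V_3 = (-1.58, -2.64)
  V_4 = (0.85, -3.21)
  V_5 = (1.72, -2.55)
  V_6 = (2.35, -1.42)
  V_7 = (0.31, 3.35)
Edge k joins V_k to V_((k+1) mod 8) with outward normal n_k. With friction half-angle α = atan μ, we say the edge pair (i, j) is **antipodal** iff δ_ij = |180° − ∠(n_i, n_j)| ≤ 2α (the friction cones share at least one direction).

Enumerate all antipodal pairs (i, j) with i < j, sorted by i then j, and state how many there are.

α = atan 0.5 = 26.57°;  2α = 53.13°
n_0 = (-0.8752, +0.4837)
n_1 = (-0.9922, -0.1247)
n_2 = (-0.8557, -0.5175)
n_3 = (-0.2284, -0.9736)
n_4 = (+0.6044, -0.7967)
n_5 = (+0.8734, -0.4870)
n_6 = (+0.9194, +0.3932)
n_7 = (-0.1826, +0.9832)
  (0,1): δ = 143.91°  ·
  (0,2): δ = 119.91°  ·
  (0,3): δ = 74.27°  ·
  (0,4): δ = 23.89°  ✓
  (0,5): δ = 0.21°  ✓
  (0,6): δ = 52.08°  ✓
  (0,7): δ = 129.45°  ·
  (1,2): δ = 156.00°  ·
  (1,3): δ = 110.36°  ·
  (1,4): δ = 59.98°  ·
  (1,5): δ = 36.30°  ✓
  (1,6): δ = 15.99°  ✓
  (1,7): δ = 93.36°  ·
  (2,3): δ = 134.37°  ·
  (2,4): δ = 83.98°  ·
  (2,5): δ = 60.31°  ·
  (2,6): δ = 8.01°  ✓
  (2,7): δ = 69.35°  ·
  (3,4): δ = 129.61°  ·
  (3,5): δ = 105.94°  ·
  (3,6): δ = 53.64°  ·
  (3,7): δ = 23.72°  ✓
  (4,5): δ = 156.33°  ·
  (4,6): δ = 104.03°  ·
  (4,7): δ = 26.66°  ✓
  (5,6): δ = 127.70°  ·
  (5,7): δ = 50.34°  ✓
  (6,7): δ = 102.63°  ·
antipodal pairs: 9

count = 9; pairs: (0,4), (0,5), (0,6), (1,5), (1,6), (2,6), (3,7), (4,7), (5,7)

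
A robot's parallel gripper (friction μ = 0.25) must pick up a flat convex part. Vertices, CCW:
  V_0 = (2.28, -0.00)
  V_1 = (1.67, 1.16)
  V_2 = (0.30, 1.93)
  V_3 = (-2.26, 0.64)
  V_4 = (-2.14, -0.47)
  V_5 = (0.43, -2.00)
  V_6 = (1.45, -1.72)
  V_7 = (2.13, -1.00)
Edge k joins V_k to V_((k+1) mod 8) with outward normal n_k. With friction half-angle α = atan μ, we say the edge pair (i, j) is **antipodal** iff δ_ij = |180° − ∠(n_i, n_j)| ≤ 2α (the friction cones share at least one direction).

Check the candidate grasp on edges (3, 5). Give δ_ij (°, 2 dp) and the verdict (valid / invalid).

δ = 80.82°, invalid

α = atan 0.25 = 14.04°;  2α = 28.07°
edge 3: e_3 = (+0.12, -1.11);  n_3 = (-0.9942, -0.1075)
edge 5: e_5 = (+1.02, +0.28);  n_5 = (+0.2647, -0.9643)
∠(n_3, n_5) = 99.18°
δ = |180° − 99.18°| = 80.82°
80.82° > 2α = 28.07°  →  invalid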